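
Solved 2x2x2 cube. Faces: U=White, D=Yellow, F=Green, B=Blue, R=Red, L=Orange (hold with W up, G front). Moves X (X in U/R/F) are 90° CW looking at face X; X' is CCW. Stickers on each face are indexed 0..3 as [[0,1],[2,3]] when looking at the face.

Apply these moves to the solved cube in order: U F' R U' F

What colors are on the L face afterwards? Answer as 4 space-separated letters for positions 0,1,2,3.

After move 1 (U): U=WWWW F=RRGG R=BBRR B=OOBB L=GGOO
After move 2 (F'): F=RGRG U=WWBR R=YBYR D=GOYY L=GWOW
After move 3 (R): R=YYRB U=WGBG F=RORY D=GBYO B=ROWB
After move 4 (U'): U=GGWB F=GWRY R=RORB B=YYWB L=ROOW
After move 5 (F): F=RGYW U=GGWO R=WOBB D=RRYO L=RGOB
Query: L face = RGOB

Answer: R G O B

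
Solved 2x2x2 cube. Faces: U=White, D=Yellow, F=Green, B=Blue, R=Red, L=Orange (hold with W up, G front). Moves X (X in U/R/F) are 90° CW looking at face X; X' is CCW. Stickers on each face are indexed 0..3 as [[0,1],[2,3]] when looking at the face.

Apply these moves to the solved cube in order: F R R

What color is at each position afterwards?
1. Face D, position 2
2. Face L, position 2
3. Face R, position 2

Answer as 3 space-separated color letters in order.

After move 1 (F): F=GGGG U=WWOO R=WRWR D=RRYY L=OYOY
After move 2 (R): R=WWRR U=WGOG F=GRGY D=RBYB B=OBWB
After move 3 (R): R=RWRW U=WROY F=GBGB D=RWYO B=GBGB
Query 1: D[2] = Y
Query 2: L[2] = O
Query 3: R[2] = R

Answer: Y O R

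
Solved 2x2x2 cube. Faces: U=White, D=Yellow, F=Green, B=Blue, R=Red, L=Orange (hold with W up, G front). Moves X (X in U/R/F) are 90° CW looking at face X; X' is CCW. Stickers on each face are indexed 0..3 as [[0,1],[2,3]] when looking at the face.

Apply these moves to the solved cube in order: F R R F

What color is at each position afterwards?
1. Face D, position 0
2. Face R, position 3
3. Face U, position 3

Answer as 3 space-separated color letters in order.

After move 1 (F): F=GGGG U=WWOO R=WRWR D=RRYY L=OYOY
After move 2 (R): R=WWRR U=WGOG F=GRGY D=RBYB B=OBWB
After move 3 (R): R=RWRW U=WROY F=GBGB D=RWYO B=GBGB
After move 4 (F): F=GGBB U=WRYY R=OWYW D=RRYO L=OROW
Query 1: D[0] = R
Query 2: R[3] = W
Query 3: U[3] = Y

Answer: R W Y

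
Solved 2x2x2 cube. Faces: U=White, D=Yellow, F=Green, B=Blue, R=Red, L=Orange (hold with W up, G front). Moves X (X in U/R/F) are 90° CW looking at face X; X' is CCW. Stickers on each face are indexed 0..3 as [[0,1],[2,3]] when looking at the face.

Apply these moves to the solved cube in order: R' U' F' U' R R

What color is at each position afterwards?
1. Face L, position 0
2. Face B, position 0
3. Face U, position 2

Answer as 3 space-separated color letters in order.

After move 1 (R'): R=RRRR U=WBWB F=GWGW D=YGYG B=YBYB
After move 2 (U'): U=BBWW F=OOGW R=GWRR B=RRYB L=YBOO
After move 3 (F'): F=OWOG U=BBGR R=GWYR D=BOYG L=YWOW
After move 4 (U'): U=BRBG F=YWOG R=OWYR B=GWYB L=RROW
After move 5 (R): R=YORW U=BWBG F=YOOG D=BYYG B=GWRB
After move 6 (R): R=RYWO U=BOBG F=YYOG D=BRYG B=GWWB
Query 1: L[0] = R
Query 2: B[0] = G
Query 3: U[2] = B

Answer: R G B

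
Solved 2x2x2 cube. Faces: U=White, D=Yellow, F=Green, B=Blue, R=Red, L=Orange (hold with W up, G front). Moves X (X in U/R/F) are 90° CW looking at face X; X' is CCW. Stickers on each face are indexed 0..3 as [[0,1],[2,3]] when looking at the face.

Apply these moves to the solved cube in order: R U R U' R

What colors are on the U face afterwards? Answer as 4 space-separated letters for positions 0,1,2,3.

After move 1 (R): R=RRRR U=WGWG F=GYGY D=YBYB B=WBWB
After move 2 (U): U=WWGG F=RRGY R=WBRR B=OOWB L=GYOO
After move 3 (R): R=RWRB U=WRGY F=RBGB D=YWYO B=GOWB
After move 4 (U'): U=RYWG F=GYGB R=RBRB B=RWWB L=GOOO
After move 5 (R): R=RRBB U=RYWB F=GWGO D=YWYR B=GWYB
Query: U face = RYWB

Answer: R Y W B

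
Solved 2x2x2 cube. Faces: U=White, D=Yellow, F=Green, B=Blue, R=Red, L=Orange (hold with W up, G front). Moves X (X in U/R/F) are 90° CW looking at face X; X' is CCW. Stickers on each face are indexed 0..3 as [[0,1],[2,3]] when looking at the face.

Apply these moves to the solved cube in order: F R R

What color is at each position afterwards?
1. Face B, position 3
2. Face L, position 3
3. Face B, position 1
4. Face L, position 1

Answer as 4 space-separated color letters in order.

Answer: B Y B Y

Derivation:
After move 1 (F): F=GGGG U=WWOO R=WRWR D=RRYY L=OYOY
After move 2 (R): R=WWRR U=WGOG F=GRGY D=RBYB B=OBWB
After move 3 (R): R=RWRW U=WROY F=GBGB D=RWYO B=GBGB
Query 1: B[3] = B
Query 2: L[3] = Y
Query 3: B[1] = B
Query 4: L[1] = Y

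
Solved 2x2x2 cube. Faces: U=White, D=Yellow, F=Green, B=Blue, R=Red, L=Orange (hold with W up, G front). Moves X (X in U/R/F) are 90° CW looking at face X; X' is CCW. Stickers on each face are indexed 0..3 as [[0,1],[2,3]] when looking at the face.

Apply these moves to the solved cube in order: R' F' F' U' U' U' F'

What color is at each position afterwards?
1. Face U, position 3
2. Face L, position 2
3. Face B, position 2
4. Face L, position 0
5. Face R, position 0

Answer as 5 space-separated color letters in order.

After move 1 (R'): R=RRRR U=WBWB F=GWGW D=YGYG B=YBYB
After move 2 (F'): F=WWGG U=WBRR R=GRYR D=OOYG L=OBOW
After move 3 (F'): F=WGWG U=WBGY R=OROR D=BWYG L=OROR
After move 4 (U'): U=BYWG F=ORWG R=WGOR B=ORYB L=YBOR
After move 5 (U'): U=YGBW F=YBWG R=OROR B=WGYB L=OROR
After move 6 (U'): U=GWYB F=ORWG R=YBOR B=ORYB L=WGOR
After move 7 (F'): F=RGOW U=GWYO R=WBBR D=GRYG L=WBOY
Query 1: U[3] = O
Query 2: L[2] = O
Query 3: B[2] = Y
Query 4: L[0] = W
Query 5: R[0] = W

Answer: O O Y W W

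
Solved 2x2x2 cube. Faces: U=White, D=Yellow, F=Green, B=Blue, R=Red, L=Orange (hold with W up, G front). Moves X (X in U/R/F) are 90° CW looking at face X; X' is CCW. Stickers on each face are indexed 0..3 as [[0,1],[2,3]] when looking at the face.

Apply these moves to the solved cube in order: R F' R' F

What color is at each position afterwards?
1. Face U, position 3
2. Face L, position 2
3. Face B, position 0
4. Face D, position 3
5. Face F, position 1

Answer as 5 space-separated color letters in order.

Answer: G O B G Y

Derivation:
After move 1 (R): R=RRRR U=WGWG F=GYGY D=YBYB B=WBWB
After move 2 (F'): F=YYGG U=WGRR R=BRYR D=OOYB L=OGOW
After move 3 (R'): R=RRBY U=WWRW F=YGGR D=OYYG B=BBOB
After move 4 (F): F=GYRG U=WWWG R=RRWY D=BRYG L=OOOY
Query 1: U[3] = G
Query 2: L[2] = O
Query 3: B[0] = B
Query 4: D[3] = G
Query 5: F[1] = Y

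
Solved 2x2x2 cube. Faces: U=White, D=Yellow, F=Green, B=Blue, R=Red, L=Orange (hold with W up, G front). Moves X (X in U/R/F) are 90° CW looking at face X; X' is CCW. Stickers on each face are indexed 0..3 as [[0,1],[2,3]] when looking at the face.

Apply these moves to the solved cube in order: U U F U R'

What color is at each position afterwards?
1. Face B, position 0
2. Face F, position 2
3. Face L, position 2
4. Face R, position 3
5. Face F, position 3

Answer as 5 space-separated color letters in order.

After move 1 (U): U=WWWW F=RRGG R=BBRR B=OOBB L=GGOO
After move 2 (U): U=WWWW F=BBGG R=OORR B=GGBB L=RROO
After move 3 (F): F=GBGB U=WWOR R=WOWR D=ROYY L=RYOY
After move 4 (U): U=OWRW F=WOGB R=GGWR B=RYBB L=GBOY
After move 5 (R'): R=GRGW U=OBRR F=WWGW D=ROYB B=YYOB
Query 1: B[0] = Y
Query 2: F[2] = G
Query 3: L[2] = O
Query 4: R[3] = W
Query 5: F[3] = W

Answer: Y G O W W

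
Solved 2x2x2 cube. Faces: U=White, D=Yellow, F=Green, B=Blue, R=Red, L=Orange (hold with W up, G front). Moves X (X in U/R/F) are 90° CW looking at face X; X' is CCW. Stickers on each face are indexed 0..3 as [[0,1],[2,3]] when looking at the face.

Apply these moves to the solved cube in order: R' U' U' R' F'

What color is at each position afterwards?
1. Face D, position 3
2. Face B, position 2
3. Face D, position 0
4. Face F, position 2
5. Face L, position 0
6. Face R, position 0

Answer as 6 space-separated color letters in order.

After move 1 (R'): R=RRRR U=WBWB F=GWGW D=YGYG B=YBYB
After move 2 (U'): U=BBWW F=OOGW R=GWRR B=RRYB L=YBOO
After move 3 (U'): U=BWBW F=YBGW R=OORR B=GWYB L=RROO
After move 4 (R'): R=OROR U=BYBG F=YWGW D=YBYW B=GWGB
After move 5 (F'): F=WWYG U=BYOO R=BRYR D=ROYW L=RGOB
Query 1: D[3] = W
Query 2: B[2] = G
Query 3: D[0] = R
Query 4: F[2] = Y
Query 5: L[0] = R
Query 6: R[0] = B

Answer: W G R Y R B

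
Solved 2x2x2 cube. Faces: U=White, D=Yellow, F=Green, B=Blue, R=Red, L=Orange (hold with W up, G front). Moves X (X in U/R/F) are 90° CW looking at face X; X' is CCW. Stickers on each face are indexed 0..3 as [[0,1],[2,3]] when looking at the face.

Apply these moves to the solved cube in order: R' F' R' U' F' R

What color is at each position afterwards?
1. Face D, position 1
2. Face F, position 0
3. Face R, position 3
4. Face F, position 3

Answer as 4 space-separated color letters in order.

Answer: O B B G

Derivation:
After move 1 (R'): R=RRRR U=WBWB F=GWGW D=YGYG B=YBYB
After move 2 (F'): F=WWGG U=WBRR R=GRYR D=OOYG L=OBOW
After move 3 (R'): R=RRGY U=WYRY F=WBGR D=OWYG B=GBOB
After move 4 (U'): U=YYWR F=OBGR R=WBGY B=RROB L=GBOW
After move 5 (F'): F=BROG U=YYWG R=WBOY D=BWYG L=GROW
After move 6 (R): R=OWYB U=YRWG F=BWOG D=BOYR B=GRYB
Query 1: D[1] = O
Query 2: F[0] = B
Query 3: R[3] = B
Query 4: F[3] = G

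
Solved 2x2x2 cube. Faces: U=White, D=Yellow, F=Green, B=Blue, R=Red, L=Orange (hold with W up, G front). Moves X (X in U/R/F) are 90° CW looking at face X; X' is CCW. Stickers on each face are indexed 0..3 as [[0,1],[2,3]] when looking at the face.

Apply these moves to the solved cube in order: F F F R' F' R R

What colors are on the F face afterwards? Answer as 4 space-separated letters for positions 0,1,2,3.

After move 1 (F): F=GGGG U=WWOO R=WRWR D=RRYY L=OYOY
After move 2 (F): F=GGGG U=WWYY R=OROR D=WWYY L=OROR
After move 3 (F): F=GGGG U=WWRR R=YRYR D=OOYY L=OWOW
After move 4 (R'): R=RRYY U=WBRB F=GWGR D=OGYG B=YBOB
After move 5 (F'): F=WRGG U=WBRY R=GROY D=WWYG L=OBOR
After move 6 (R): R=OGYR U=WRRG F=WWGG D=WOYY B=YBBB
After move 7 (R): R=YORG U=WWRG F=WOGY D=WBYY B=GBRB
Query: F face = WOGY

Answer: W O G Y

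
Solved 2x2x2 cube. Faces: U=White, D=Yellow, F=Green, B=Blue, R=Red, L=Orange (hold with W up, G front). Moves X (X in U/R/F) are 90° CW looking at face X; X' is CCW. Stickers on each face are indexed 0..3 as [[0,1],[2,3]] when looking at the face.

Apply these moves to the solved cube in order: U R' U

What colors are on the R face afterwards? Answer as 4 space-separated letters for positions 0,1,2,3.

After move 1 (U): U=WWWW F=RRGG R=BBRR B=OOBB L=GGOO
After move 2 (R'): R=BRBR U=WBWO F=RWGW D=YRYG B=YOYB
After move 3 (U): U=WWOB F=BRGW R=YOBR B=GGYB L=RWOO
Query: R face = YOBR

Answer: Y O B R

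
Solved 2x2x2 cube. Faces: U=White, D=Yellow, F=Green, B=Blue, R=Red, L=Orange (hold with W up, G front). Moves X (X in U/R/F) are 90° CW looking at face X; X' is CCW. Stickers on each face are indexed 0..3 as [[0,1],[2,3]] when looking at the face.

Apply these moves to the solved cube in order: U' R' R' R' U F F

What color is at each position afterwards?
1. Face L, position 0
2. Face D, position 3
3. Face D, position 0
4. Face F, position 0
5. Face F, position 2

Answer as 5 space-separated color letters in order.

After move 1 (U'): U=WWWW F=OOGG R=GGRR B=RRBB L=BBOO
After move 2 (R'): R=GRGR U=WBWR F=OWGW D=YOYG B=YRYB
After move 3 (R'): R=RRGG U=WYWY F=OBGR D=YWYW B=GROB
After move 4 (R'): R=RGRG U=WOWG F=OYGY D=YBYR B=WRWB
After move 5 (U): U=WWGO F=RGGY R=WRRG B=BBWB L=OYOO
After move 6 (F): F=GRYG U=WWOY R=GROG D=RWYR L=OYOB
After move 7 (F): F=YGGR U=WWBY R=ORYG D=OGYR L=OROW
Query 1: L[0] = O
Query 2: D[3] = R
Query 3: D[0] = O
Query 4: F[0] = Y
Query 5: F[2] = G

Answer: O R O Y G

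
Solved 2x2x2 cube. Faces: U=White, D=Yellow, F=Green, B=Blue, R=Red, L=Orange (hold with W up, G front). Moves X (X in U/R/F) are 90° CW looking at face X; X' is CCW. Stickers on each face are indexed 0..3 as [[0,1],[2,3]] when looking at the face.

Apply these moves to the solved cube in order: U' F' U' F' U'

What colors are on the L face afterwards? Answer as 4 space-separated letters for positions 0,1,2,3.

After move 1 (U'): U=WWWW F=OOGG R=GGRR B=RRBB L=BBOO
After move 2 (F'): F=OGOG U=WWGR R=YGYR D=BOYY L=BWOW
After move 3 (U'): U=WRWG F=BWOG R=OGYR B=YGBB L=RROW
After move 4 (F'): F=WGBO U=WROY R=OGBR D=RWYY L=RGOW
After move 5 (U'): U=RYWO F=RGBO R=WGBR B=OGBB L=YGOW
Query: L face = YGOW

Answer: Y G O W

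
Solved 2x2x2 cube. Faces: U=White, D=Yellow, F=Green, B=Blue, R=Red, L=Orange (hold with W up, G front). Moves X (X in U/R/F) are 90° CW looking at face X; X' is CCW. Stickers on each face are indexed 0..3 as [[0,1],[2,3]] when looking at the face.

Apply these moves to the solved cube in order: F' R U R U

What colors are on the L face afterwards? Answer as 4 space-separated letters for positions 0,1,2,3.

After move 1 (F'): F=GGGG U=WWRR R=YRYR D=OOYY L=OWOW
After move 2 (R): R=YYRR U=WGRG F=GOGY D=OBYB B=RBWB
After move 3 (U): U=RWGG F=YYGY R=RBRR B=OWWB L=GOOW
After move 4 (R): R=RRRB U=RYGY F=YBGB D=OWYO B=GWWB
After move 5 (U): U=GRYY F=RRGB R=GWRB B=GOWB L=YBOW
Query: L face = YBOW

Answer: Y B O W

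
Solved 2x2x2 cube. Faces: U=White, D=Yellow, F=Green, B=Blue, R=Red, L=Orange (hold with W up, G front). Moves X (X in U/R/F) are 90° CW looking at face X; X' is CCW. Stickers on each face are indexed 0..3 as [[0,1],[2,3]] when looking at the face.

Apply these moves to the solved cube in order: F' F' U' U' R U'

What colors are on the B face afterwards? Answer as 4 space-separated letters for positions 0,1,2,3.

After move 1 (F'): F=GGGG U=WWRR R=YRYR D=OOYY L=OWOW
After move 2 (F'): F=GGGG U=WWYY R=OROR D=WWYY L=OROR
After move 3 (U'): U=WYWY F=ORGG R=GGOR B=ORBB L=BBOR
After move 4 (U'): U=YYWW F=BBGG R=OROR B=GGBB L=OROR
After move 5 (R): R=OORR U=YBWG F=BWGY D=WBYG B=WGYB
After move 6 (U'): U=BGYW F=ORGY R=BWRR B=OOYB L=WGOR
Query: B face = OOYB

Answer: O O Y B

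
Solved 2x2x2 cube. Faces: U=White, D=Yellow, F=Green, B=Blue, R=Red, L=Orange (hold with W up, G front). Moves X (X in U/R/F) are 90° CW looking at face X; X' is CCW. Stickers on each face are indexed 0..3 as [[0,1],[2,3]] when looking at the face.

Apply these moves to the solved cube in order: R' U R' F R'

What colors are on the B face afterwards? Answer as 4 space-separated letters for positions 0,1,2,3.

Answer: W O B B

Derivation:
After move 1 (R'): R=RRRR U=WBWB F=GWGW D=YGYG B=YBYB
After move 2 (U): U=WWBB F=RRGW R=YBRR B=OOYB L=GWOO
After move 3 (R'): R=BRYR U=WYBO F=RWGB D=YRYW B=GOGB
After move 4 (F): F=GRBW U=WYOW R=BROR D=YBYW L=GYOR
After move 5 (R'): R=RRBO U=WGOG F=GYBW D=YRYW B=WOBB
Query: B face = WOBB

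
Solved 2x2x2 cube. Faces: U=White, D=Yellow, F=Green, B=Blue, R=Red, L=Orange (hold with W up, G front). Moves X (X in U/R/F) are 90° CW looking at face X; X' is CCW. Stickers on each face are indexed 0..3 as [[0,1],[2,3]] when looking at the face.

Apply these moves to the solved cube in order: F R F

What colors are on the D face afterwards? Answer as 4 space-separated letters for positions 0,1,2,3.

After move 1 (F): F=GGGG U=WWOO R=WRWR D=RRYY L=OYOY
After move 2 (R): R=WWRR U=WGOG F=GRGY D=RBYB B=OBWB
After move 3 (F): F=GGYR U=WGYY R=OWGR D=RWYB L=OROB
Query: D face = RWYB

Answer: R W Y B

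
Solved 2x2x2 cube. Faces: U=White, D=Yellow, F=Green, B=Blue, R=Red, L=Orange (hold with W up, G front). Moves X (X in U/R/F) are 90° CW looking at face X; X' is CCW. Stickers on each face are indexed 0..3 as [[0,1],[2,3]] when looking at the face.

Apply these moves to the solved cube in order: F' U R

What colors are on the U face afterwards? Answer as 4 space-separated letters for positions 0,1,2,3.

Answer: R R R G

Derivation:
After move 1 (F'): F=GGGG U=WWRR R=YRYR D=OOYY L=OWOW
After move 2 (U): U=RWRW F=YRGG R=BBYR B=OWBB L=GGOW
After move 3 (R): R=YBRB U=RRRG F=YOGY D=OBYO B=WWWB
Query: U face = RRRG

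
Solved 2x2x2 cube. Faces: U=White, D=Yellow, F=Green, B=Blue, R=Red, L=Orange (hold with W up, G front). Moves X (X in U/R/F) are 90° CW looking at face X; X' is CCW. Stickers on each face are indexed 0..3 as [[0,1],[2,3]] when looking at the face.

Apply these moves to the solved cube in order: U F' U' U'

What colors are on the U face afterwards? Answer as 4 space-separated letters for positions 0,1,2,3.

Answer: R B W W

Derivation:
After move 1 (U): U=WWWW F=RRGG R=BBRR B=OOBB L=GGOO
After move 2 (F'): F=RGRG U=WWBR R=YBYR D=GOYY L=GWOW
After move 3 (U'): U=WRWB F=GWRG R=RGYR B=YBBB L=OOOW
After move 4 (U'): U=RBWW F=OORG R=GWYR B=RGBB L=YBOW
Query: U face = RBWW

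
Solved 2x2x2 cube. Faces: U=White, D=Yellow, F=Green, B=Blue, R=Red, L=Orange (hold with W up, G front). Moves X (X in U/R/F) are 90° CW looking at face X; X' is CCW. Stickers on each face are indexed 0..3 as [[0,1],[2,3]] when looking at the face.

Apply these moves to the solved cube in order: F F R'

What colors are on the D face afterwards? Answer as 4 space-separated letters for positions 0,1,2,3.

After move 1 (F): F=GGGG U=WWOO R=WRWR D=RRYY L=OYOY
After move 2 (F): F=GGGG U=WWYY R=OROR D=WWYY L=OROR
After move 3 (R'): R=RROO U=WBYB F=GWGY D=WGYG B=YBWB
Query: D face = WGYG

Answer: W G Y G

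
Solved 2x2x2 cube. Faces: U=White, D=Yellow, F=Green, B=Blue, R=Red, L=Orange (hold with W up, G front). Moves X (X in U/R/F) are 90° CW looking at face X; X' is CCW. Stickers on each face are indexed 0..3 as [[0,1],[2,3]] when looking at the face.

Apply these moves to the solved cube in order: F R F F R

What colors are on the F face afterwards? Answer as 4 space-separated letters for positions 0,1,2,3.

Answer: Y O R B

Derivation:
After move 1 (F): F=GGGG U=WWOO R=WRWR D=RRYY L=OYOY
After move 2 (R): R=WWRR U=WGOG F=GRGY D=RBYB B=OBWB
After move 3 (F): F=GGYR U=WGYY R=OWGR D=RWYB L=OROB
After move 4 (F): F=YGRG U=WGBR R=YWYR D=GOYB L=OROW
After move 5 (R): R=YYRW U=WGBG F=YORB D=GWYO B=RBGB
Query: F face = YORB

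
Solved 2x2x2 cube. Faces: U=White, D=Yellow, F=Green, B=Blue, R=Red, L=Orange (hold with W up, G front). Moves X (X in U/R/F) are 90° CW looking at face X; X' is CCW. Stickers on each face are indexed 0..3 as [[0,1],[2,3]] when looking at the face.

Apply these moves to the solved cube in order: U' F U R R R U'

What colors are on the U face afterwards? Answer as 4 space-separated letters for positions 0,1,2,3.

After move 1 (U'): U=WWWW F=OOGG R=GGRR B=RRBB L=BBOO
After move 2 (F): F=GOGO U=WWOB R=WGWR D=RGYY L=BYOY
After move 3 (U): U=OWBW F=WGGO R=RRWR B=BYBB L=GOOY
After move 4 (R): R=WRRR U=OGBO F=WGGY D=RBYB B=WYWB
After move 5 (R): R=RWRR U=OGBY F=WBGB D=RWYW B=OYGB
After move 6 (R): R=RRRW U=OBBB F=WWGW D=RGYO B=YYGB
After move 7 (U'): U=BBOB F=GOGW R=WWRW B=RRGB L=YYOY
Query: U face = BBOB

Answer: B B O B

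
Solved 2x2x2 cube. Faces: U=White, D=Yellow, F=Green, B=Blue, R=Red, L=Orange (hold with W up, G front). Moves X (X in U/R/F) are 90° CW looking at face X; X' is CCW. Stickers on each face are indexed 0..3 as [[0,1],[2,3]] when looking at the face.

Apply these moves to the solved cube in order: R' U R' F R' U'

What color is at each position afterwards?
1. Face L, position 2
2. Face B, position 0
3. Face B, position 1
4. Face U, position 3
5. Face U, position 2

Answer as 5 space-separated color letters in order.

After move 1 (R'): R=RRRR U=WBWB F=GWGW D=YGYG B=YBYB
After move 2 (U): U=WWBB F=RRGW R=YBRR B=OOYB L=GWOO
After move 3 (R'): R=BRYR U=WYBO F=RWGB D=YRYW B=GOGB
After move 4 (F): F=GRBW U=WYOW R=BROR D=YBYW L=GYOR
After move 5 (R'): R=RRBO U=WGOG F=GYBW D=YRYW B=WOBB
After move 6 (U'): U=GGWO F=GYBW R=GYBO B=RRBB L=WOOR
Query 1: L[2] = O
Query 2: B[0] = R
Query 3: B[1] = R
Query 4: U[3] = O
Query 5: U[2] = W

Answer: O R R O W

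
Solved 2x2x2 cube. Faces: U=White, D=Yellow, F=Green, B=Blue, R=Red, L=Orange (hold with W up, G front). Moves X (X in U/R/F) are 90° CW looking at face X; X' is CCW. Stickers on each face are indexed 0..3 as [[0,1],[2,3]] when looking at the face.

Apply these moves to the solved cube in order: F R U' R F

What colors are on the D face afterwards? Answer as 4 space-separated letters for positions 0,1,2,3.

After move 1 (F): F=GGGG U=WWOO R=WRWR D=RRYY L=OYOY
After move 2 (R): R=WWRR U=WGOG F=GRGY D=RBYB B=OBWB
After move 3 (U'): U=GGWO F=OYGY R=GRRR B=WWWB L=OBOY
After move 4 (R): R=RGRR U=GYWY F=OBGB D=RWYW B=OWGB
After move 5 (F): F=GOBB U=GYYB R=WGYR D=RRYW L=OROW
Query: D face = RRYW

Answer: R R Y W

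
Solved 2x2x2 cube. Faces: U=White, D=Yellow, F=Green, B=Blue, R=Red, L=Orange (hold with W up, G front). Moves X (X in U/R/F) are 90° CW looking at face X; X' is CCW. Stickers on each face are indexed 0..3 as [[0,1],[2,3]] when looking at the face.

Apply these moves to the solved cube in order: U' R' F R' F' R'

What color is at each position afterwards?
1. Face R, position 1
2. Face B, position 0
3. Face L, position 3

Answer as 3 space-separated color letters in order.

After move 1 (U'): U=WWWW F=OOGG R=GGRR B=RRBB L=BBOO
After move 2 (R'): R=GRGR U=WBWR F=OWGW D=YOYG B=YRYB
After move 3 (F): F=GOWW U=WBOB R=WRRR D=GGYG L=BYOO
After move 4 (R'): R=RRWR U=WYOY F=GBWB D=GOYW B=GRGB
After move 5 (F'): F=BBGW U=WYRW R=ORGR D=YOYW L=BYOO
After move 6 (R'): R=RROG U=WGRG F=BYGW D=YBYW B=WROB
Query 1: R[1] = R
Query 2: B[0] = W
Query 3: L[3] = O

Answer: R W O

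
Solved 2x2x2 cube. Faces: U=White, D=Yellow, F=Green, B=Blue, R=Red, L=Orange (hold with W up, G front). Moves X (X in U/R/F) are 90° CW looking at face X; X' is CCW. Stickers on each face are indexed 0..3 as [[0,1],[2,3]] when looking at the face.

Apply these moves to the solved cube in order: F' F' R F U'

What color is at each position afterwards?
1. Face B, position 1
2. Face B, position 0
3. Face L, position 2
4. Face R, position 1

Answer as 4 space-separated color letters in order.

After move 1 (F'): F=GGGG U=WWRR R=YRYR D=OOYY L=OWOW
After move 2 (F'): F=GGGG U=WWYY R=OROR D=WWYY L=OROR
After move 3 (R): R=OORR U=WGYG F=GWGY D=WBYB B=YBWB
After move 4 (F): F=GGYW U=WGRR R=YOGR D=ROYB L=OWOB
After move 5 (U'): U=GRWR F=OWYW R=GGGR B=YOWB L=YBOB
Query 1: B[1] = O
Query 2: B[0] = Y
Query 3: L[2] = O
Query 4: R[1] = G

Answer: O Y O G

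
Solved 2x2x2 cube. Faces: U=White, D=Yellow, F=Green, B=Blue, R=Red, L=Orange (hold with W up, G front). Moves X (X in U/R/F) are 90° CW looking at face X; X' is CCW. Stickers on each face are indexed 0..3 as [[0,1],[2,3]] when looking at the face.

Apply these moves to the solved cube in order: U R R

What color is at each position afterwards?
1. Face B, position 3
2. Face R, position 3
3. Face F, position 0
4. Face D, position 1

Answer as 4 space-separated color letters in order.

Answer: B B R W

Derivation:
After move 1 (U): U=WWWW F=RRGG R=BBRR B=OOBB L=GGOO
After move 2 (R): R=RBRB U=WRWG F=RYGY D=YBYO B=WOWB
After move 3 (R): R=RRBB U=WYWY F=RBGO D=YWYW B=GORB
Query 1: B[3] = B
Query 2: R[3] = B
Query 3: F[0] = R
Query 4: D[1] = W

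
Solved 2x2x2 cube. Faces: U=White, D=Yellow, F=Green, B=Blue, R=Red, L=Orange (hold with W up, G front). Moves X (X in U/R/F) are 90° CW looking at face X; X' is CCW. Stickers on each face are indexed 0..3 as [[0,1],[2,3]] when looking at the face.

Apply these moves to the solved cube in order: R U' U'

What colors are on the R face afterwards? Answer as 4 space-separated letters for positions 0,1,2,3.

Answer: O O R R

Derivation:
After move 1 (R): R=RRRR U=WGWG F=GYGY D=YBYB B=WBWB
After move 2 (U'): U=GGWW F=OOGY R=GYRR B=RRWB L=WBOO
After move 3 (U'): U=GWGW F=WBGY R=OORR B=GYWB L=RROO
Query: R face = OORR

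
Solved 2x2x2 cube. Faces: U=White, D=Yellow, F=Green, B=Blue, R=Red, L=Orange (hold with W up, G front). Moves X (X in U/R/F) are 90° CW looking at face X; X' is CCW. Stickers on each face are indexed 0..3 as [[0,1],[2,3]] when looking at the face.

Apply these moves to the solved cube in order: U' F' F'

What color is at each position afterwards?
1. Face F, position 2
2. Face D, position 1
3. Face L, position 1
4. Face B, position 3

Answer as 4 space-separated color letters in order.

After move 1 (U'): U=WWWW F=OOGG R=GGRR B=RRBB L=BBOO
After move 2 (F'): F=OGOG U=WWGR R=YGYR D=BOYY L=BWOW
After move 3 (F'): F=GGOO U=WWYY R=OGBR D=WWYY L=BROG
Query 1: F[2] = O
Query 2: D[1] = W
Query 3: L[1] = R
Query 4: B[3] = B

Answer: O W R B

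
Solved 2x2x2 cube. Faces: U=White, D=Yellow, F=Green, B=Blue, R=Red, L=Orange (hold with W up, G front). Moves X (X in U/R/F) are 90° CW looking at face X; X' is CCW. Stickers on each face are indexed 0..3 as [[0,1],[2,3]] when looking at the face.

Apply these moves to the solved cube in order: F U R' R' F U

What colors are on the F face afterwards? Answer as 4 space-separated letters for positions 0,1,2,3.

Answer: O W O B

Derivation:
After move 1 (F): F=GGGG U=WWOO R=WRWR D=RRYY L=OYOY
After move 2 (U): U=OWOW F=WRGG R=BBWR B=OYBB L=GGOY
After move 3 (R'): R=BRBW U=OBOO F=WWGW D=RRYG B=YYRB
After move 4 (R'): R=RWBB U=OROY F=WBGO D=RWYW B=GYRB
After move 5 (F): F=GWOB U=ORYG R=OWYB D=BRYW L=GROW
After move 6 (U): U=YOGR F=OWOB R=GYYB B=GRRB L=GWOW
Query: F face = OWOB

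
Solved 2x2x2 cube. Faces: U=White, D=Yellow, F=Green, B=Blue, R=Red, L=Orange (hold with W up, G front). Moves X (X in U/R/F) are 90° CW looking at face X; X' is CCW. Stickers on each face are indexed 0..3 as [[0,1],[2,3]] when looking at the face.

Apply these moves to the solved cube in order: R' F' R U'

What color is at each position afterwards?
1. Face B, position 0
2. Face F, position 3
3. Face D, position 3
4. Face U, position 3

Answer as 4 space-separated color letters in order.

After move 1 (R'): R=RRRR U=WBWB F=GWGW D=YGYG B=YBYB
After move 2 (F'): F=WWGG U=WBRR R=GRYR D=OOYG L=OBOW
After move 3 (R): R=YGRR U=WWRG F=WOGG D=OYYY B=RBBB
After move 4 (U'): U=WGWR F=OBGG R=WORR B=YGBB L=RBOW
Query 1: B[0] = Y
Query 2: F[3] = G
Query 3: D[3] = Y
Query 4: U[3] = R

Answer: Y G Y R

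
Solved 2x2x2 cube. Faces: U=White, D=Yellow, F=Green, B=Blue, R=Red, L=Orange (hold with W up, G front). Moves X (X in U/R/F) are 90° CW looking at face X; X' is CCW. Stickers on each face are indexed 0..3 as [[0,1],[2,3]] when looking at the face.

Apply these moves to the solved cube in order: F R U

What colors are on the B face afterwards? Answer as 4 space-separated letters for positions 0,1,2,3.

After move 1 (F): F=GGGG U=WWOO R=WRWR D=RRYY L=OYOY
After move 2 (R): R=WWRR U=WGOG F=GRGY D=RBYB B=OBWB
After move 3 (U): U=OWGG F=WWGY R=OBRR B=OYWB L=GROY
Query: B face = OYWB

Answer: O Y W B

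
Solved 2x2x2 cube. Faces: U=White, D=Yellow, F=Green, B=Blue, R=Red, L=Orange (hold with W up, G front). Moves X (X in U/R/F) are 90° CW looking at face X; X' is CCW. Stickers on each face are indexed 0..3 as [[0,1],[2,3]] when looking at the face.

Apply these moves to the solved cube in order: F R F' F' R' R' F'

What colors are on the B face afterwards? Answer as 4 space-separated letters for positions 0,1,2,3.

After move 1 (F): F=GGGG U=WWOO R=WRWR D=RRYY L=OYOY
After move 2 (R): R=WWRR U=WGOG F=GRGY D=RBYB B=OBWB
After move 3 (F'): F=RYGG U=WGWR R=BWRR D=YYYB L=OGOO
After move 4 (F'): F=YGRG U=WGBR R=YWYR D=GOYB L=OROW
After move 5 (R'): R=WRYY U=WWBO F=YGRR D=GGYG B=BBOB
After move 6 (R'): R=RYWY U=WOBB F=YWRO D=GGYR B=GBGB
After move 7 (F'): F=WOYR U=WORW R=GYGY D=RWYR L=OBOB
Query: B face = GBGB

Answer: G B G B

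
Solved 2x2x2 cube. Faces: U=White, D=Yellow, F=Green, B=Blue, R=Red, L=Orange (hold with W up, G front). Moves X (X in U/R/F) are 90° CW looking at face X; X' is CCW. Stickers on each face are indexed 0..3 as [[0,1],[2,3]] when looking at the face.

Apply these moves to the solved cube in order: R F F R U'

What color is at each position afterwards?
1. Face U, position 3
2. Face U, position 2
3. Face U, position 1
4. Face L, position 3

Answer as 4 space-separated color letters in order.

Answer: B W G R

Derivation:
After move 1 (R): R=RRRR U=WGWG F=GYGY D=YBYB B=WBWB
After move 2 (F): F=GGYY U=WGOO R=WRGR D=RRYB L=OYOB
After move 3 (F): F=YGYG U=WGBY R=OROR D=GWYB L=OROR
After move 4 (R): R=OORR U=WGBG F=YWYB D=GWYW B=YBGB
After move 5 (U'): U=GGWB F=ORYB R=YWRR B=OOGB L=YBOR
Query 1: U[3] = B
Query 2: U[2] = W
Query 3: U[1] = G
Query 4: L[3] = R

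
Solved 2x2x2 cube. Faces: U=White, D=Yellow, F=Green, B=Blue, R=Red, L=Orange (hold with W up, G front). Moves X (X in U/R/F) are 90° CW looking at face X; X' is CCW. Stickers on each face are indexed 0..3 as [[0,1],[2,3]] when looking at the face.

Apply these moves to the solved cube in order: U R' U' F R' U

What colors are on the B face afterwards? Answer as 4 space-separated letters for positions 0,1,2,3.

After move 1 (U): U=WWWW F=RRGG R=BBRR B=OOBB L=GGOO
After move 2 (R'): R=BRBR U=WBWO F=RWGW D=YRYG B=YOYB
After move 3 (U'): U=BOWW F=GGGW R=RWBR B=BRYB L=YOOO
After move 4 (F): F=GGWG U=BOOO R=WWWR D=BRYG L=YYOR
After move 5 (R'): R=WRWW U=BYOB F=GOWO D=BGYG B=GRRB
After move 6 (U): U=OBBY F=WRWO R=GRWW B=YYRB L=GOOR
Query: B face = YYRB

Answer: Y Y R B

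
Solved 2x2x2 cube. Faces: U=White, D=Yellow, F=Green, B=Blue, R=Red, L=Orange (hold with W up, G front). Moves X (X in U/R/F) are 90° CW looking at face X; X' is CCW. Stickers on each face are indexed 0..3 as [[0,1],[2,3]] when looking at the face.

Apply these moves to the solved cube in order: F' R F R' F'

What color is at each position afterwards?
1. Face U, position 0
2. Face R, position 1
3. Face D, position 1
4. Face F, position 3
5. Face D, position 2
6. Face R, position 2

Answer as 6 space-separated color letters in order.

Answer: W R B Y Y R

Derivation:
After move 1 (F'): F=GGGG U=WWRR R=YRYR D=OOYY L=OWOW
After move 2 (R): R=YYRR U=WGRG F=GOGY D=OBYB B=RBWB
After move 3 (F): F=GGYO U=WGWW R=RYGR D=RYYB L=OOOB
After move 4 (R'): R=YRRG U=WWWR F=GGYW D=RGYO B=BBYB
After move 5 (F'): F=GWGY U=WWYR R=GRRG D=OBYO L=OROW
Query 1: U[0] = W
Query 2: R[1] = R
Query 3: D[1] = B
Query 4: F[3] = Y
Query 5: D[2] = Y
Query 6: R[2] = R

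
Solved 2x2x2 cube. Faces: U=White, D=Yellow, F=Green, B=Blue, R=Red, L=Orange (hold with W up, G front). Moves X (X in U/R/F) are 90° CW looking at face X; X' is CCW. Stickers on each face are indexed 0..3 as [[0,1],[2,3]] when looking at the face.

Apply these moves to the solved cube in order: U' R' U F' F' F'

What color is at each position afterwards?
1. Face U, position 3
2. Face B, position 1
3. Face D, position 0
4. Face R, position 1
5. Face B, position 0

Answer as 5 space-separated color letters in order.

After move 1 (U'): U=WWWW F=OOGG R=GGRR B=RRBB L=BBOO
After move 2 (R'): R=GRGR U=WBWR F=OWGW D=YOYG B=YRYB
After move 3 (U): U=WWRB F=GRGW R=YRGR B=BBYB L=OWOO
After move 4 (F'): F=RWGG U=WWYG R=ORYR D=WOYG L=OBOR
After move 5 (F'): F=WGRG U=WWOY R=ORWR D=BRYG L=OGOY
After move 6 (F'): F=GGWR U=WWOW R=RRBR D=GYYG L=OYOO
Query 1: U[3] = W
Query 2: B[1] = B
Query 3: D[0] = G
Query 4: R[1] = R
Query 5: B[0] = B

Answer: W B G R B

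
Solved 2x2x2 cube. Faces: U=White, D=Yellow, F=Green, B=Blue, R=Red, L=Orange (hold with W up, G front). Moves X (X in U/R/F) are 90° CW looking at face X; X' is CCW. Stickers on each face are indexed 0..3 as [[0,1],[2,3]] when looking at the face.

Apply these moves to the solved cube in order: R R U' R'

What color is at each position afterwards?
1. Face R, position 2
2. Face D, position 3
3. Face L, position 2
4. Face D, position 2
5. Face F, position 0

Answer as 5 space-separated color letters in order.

Answer: G B O Y O

Derivation:
After move 1 (R): R=RRRR U=WGWG F=GYGY D=YBYB B=WBWB
After move 2 (R): R=RRRR U=WYWY F=GBGB D=YWYW B=GBGB
After move 3 (U'): U=YYWW F=OOGB R=GBRR B=RRGB L=GBOO
After move 4 (R'): R=BRGR U=YGWR F=OYGW D=YOYB B=WRWB
Query 1: R[2] = G
Query 2: D[3] = B
Query 3: L[2] = O
Query 4: D[2] = Y
Query 5: F[0] = O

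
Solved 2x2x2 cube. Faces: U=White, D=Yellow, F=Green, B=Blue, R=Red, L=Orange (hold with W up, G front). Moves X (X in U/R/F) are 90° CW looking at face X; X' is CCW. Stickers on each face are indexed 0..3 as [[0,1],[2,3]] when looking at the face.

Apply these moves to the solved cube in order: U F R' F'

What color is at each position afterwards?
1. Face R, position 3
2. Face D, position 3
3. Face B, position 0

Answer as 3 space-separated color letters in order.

After move 1 (U): U=WWWW F=RRGG R=BBRR B=OOBB L=GGOO
After move 2 (F): F=GRGR U=WWOG R=WBWR D=RBYY L=GYOY
After move 3 (R'): R=BRWW U=WBOO F=GWGG D=RRYR B=YOBB
After move 4 (F'): F=WGGG U=WBBW R=RRRW D=YYYR L=GOOO
Query 1: R[3] = W
Query 2: D[3] = R
Query 3: B[0] = Y

Answer: W R Y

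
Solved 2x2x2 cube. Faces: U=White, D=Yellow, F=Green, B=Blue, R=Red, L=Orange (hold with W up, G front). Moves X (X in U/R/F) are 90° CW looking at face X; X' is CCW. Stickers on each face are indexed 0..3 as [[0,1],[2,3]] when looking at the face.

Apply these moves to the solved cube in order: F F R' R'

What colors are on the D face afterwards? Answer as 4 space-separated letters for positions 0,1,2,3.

Answer: W W Y Y

Derivation:
After move 1 (F): F=GGGG U=WWOO R=WRWR D=RRYY L=OYOY
After move 2 (F): F=GGGG U=WWYY R=OROR D=WWYY L=OROR
After move 3 (R'): R=RROO U=WBYB F=GWGY D=WGYG B=YBWB
After move 4 (R'): R=RORO U=WWYY F=GBGB D=WWYY B=GBGB
Query: D face = WWYY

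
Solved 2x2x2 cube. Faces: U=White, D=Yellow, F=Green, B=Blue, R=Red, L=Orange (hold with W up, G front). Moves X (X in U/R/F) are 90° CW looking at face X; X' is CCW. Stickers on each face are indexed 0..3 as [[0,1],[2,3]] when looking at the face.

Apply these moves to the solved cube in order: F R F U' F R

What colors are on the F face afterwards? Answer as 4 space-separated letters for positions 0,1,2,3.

After move 1 (F): F=GGGG U=WWOO R=WRWR D=RRYY L=OYOY
After move 2 (R): R=WWRR U=WGOG F=GRGY D=RBYB B=OBWB
After move 3 (F): F=GGYR U=WGYY R=OWGR D=RWYB L=OROB
After move 4 (U'): U=GYWY F=ORYR R=GGGR B=OWWB L=OBOB
After move 5 (F): F=YORR U=GYBB R=WGYR D=GGYB L=OROW
After move 6 (R): R=YWRG U=GOBR F=YGRB D=GWYO B=BWYB
Query: F face = YGRB

Answer: Y G R B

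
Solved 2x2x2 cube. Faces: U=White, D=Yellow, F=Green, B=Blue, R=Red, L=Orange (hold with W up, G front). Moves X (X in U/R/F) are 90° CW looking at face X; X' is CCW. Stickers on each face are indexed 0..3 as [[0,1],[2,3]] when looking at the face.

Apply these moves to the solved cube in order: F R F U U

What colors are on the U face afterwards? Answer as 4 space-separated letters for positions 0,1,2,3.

After move 1 (F): F=GGGG U=WWOO R=WRWR D=RRYY L=OYOY
After move 2 (R): R=WWRR U=WGOG F=GRGY D=RBYB B=OBWB
After move 3 (F): F=GGYR U=WGYY R=OWGR D=RWYB L=OROB
After move 4 (U): U=YWYG F=OWYR R=OBGR B=ORWB L=GGOB
After move 5 (U): U=YYGW F=OBYR R=ORGR B=GGWB L=OWOB
Query: U face = YYGW

Answer: Y Y G W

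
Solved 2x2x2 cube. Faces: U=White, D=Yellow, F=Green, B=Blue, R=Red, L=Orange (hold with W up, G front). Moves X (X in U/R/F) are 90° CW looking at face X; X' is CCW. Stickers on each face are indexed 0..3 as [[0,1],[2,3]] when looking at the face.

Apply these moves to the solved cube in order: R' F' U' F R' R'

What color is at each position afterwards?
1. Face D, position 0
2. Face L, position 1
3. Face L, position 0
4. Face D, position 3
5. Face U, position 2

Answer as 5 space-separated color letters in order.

Answer: Y O Y B W

Derivation:
After move 1 (R'): R=RRRR U=WBWB F=GWGW D=YGYG B=YBYB
After move 2 (F'): F=WWGG U=WBRR R=GRYR D=OOYG L=OBOW
After move 3 (U'): U=BRWR F=OBGG R=WWYR B=GRYB L=YBOW
After move 4 (F): F=GOGB U=BRWB R=WWRR D=YWYG L=YOOO
After move 5 (R'): R=WRWR U=BYWG F=GRGB D=YOYB B=GRWB
After move 6 (R'): R=RRWW U=BWWG F=GYGG D=YRYB B=BROB
Query 1: D[0] = Y
Query 2: L[1] = O
Query 3: L[0] = Y
Query 4: D[3] = B
Query 5: U[2] = W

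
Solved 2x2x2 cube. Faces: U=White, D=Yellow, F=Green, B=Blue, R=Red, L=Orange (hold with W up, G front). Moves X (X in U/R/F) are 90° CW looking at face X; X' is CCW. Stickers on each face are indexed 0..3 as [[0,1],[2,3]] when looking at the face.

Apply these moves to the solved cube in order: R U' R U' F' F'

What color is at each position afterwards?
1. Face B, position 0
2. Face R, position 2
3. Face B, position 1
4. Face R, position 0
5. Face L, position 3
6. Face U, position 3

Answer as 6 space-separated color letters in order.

Answer: R R G O O Y

Derivation:
After move 1 (R): R=RRRR U=WGWG F=GYGY D=YBYB B=WBWB
After move 2 (U'): U=GGWW F=OOGY R=GYRR B=RRWB L=WBOO
After move 3 (R): R=RGRY U=GOWY F=OBGB D=YWYR B=WRGB
After move 4 (U'): U=OYGW F=WBGB R=OBRY B=RGGB L=WROO
After move 5 (F'): F=BBWG U=OYOR R=WBYY D=ROYR L=WWOG
After move 6 (F'): F=BGBW U=OYWY R=OBRY D=WGYR L=WROO
Query 1: B[0] = R
Query 2: R[2] = R
Query 3: B[1] = G
Query 4: R[0] = O
Query 5: L[3] = O
Query 6: U[3] = Y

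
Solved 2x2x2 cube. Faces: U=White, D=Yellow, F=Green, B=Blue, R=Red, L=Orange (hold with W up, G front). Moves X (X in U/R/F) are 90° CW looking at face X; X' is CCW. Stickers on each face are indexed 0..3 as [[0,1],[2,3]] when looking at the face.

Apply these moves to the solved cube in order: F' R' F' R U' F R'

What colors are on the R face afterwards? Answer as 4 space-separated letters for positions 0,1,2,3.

Answer: W R W R

Derivation:
After move 1 (F'): F=GGGG U=WWRR R=YRYR D=OOYY L=OWOW
After move 2 (R'): R=RRYY U=WBRB F=GWGR D=OGYG B=YBOB
After move 3 (F'): F=WRGG U=WBRY R=GROY D=WWYG L=OBOR
After move 4 (R): R=OGYR U=WRRG F=WWGG D=WOYY B=YBBB
After move 5 (U'): U=RGWR F=OBGG R=WWYR B=OGBB L=YBOR
After move 6 (F): F=GOGB U=RGRB R=WWRR D=YWYY L=YWOO
After move 7 (R'): R=WRWR U=RBRO F=GGGB D=YOYB B=YGWB
Query: R face = WRWR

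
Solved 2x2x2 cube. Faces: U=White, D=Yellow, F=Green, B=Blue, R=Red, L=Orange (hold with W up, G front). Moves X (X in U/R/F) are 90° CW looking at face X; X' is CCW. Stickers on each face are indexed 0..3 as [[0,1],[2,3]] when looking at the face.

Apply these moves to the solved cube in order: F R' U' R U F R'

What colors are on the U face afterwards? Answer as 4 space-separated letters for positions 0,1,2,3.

Answer: W B Y Y

Derivation:
After move 1 (F): F=GGGG U=WWOO R=WRWR D=RRYY L=OYOY
After move 2 (R'): R=RRWW U=WBOB F=GWGO D=RGYG B=YBRB
After move 3 (U'): U=BBWO F=OYGO R=GWWW B=RRRB L=YBOY
After move 4 (R): R=WGWW U=BYWO F=OGGG D=RRYR B=ORBB
After move 5 (U): U=WBOY F=WGGG R=ORWW B=YBBB L=OGOY
After move 6 (F): F=GWGG U=WBYG R=ORYW D=WOYR L=OROR
After move 7 (R'): R=RWOY U=WBYY F=GBGG D=WWYG B=RBOB
Query: U face = WBYY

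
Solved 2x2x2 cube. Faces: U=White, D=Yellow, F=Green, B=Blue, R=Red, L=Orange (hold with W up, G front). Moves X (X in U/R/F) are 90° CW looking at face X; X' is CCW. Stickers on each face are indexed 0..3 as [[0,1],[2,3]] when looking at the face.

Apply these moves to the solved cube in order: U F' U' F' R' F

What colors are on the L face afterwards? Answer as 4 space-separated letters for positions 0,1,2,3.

After move 1 (U): U=WWWW F=RRGG R=BBRR B=OOBB L=GGOO
After move 2 (F'): F=RGRG U=WWBR R=YBYR D=GOYY L=GWOW
After move 3 (U'): U=WRWB F=GWRG R=RGYR B=YBBB L=OOOW
After move 4 (F'): F=WGGR U=WRRY R=OGGR D=OWYY L=OBOW
After move 5 (R'): R=GROG U=WBRY F=WRGY D=OGYR B=YBWB
After move 6 (F): F=GWYR U=WBWB R=RRYG D=OGYR L=OOOG
Query: L face = OOOG

Answer: O O O G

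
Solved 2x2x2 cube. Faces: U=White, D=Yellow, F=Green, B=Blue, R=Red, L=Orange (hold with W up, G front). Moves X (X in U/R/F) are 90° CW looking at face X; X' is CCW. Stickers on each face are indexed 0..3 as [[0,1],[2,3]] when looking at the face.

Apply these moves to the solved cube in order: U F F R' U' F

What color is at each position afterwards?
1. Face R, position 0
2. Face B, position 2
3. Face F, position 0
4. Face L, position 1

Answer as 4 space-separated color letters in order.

After move 1 (U): U=WWWW F=RRGG R=BBRR B=OOBB L=GGOO
After move 2 (F): F=GRGR U=WWOG R=WBWR D=RBYY L=GYOY
After move 3 (F): F=GGRR U=WWYY R=OBGR D=WWYY L=GROB
After move 4 (R'): R=BROG U=WBYO F=GWRY D=WGYR B=YOWB
After move 5 (U'): U=BOWY F=GRRY R=GWOG B=BRWB L=YOOB
After move 6 (F): F=RGYR U=BOBO R=WWYG D=OGYR L=YWOG
Query 1: R[0] = W
Query 2: B[2] = W
Query 3: F[0] = R
Query 4: L[1] = W

Answer: W W R W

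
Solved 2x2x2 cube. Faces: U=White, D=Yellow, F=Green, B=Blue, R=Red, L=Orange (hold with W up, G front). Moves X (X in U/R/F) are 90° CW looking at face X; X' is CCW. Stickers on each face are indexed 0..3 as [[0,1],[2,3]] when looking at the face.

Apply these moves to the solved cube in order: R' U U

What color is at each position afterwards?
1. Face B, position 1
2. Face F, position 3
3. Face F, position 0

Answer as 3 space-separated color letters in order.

Answer: W W Y

Derivation:
After move 1 (R'): R=RRRR U=WBWB F=GWGW D=YGYG B=YBYB
After move 2 (U): U=WWBB F=RRGW R=YBRR B=OOYB L=GWOO
After move 3 (U): U=BWBW F=YBGW R=OORR B=GWYB L=RROO
Query 1: B[1] = W
Query 2: F[3] = W
Query 3: F[0] = Y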